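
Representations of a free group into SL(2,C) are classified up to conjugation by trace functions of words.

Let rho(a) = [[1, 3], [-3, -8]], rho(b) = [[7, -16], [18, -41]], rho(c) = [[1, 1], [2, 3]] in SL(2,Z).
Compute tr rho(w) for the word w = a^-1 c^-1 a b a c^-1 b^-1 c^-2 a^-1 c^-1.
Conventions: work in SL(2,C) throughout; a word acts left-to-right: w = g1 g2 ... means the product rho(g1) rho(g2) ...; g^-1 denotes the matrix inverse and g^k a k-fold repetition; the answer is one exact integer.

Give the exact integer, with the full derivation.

rho(a^-1) = [[-8, -3], [3, 1]]
... * rho(c^-1) = [[3, -1], [-2, 1]]  ->  [[-18, 5], [7, -2]]
... * rho(a) = [[1, 3], [-3, -8]]  ->  [[-33, -94], [13, 37]]
... * rho(b) = [[7, -16], [18, -41]]  ->  [[-1923, 4382], [757, -1725]]
... * rho(a) = [[1, 3], [-3, -8]]  ->  [[-15069, -40825], [5932, 16071]]
... * rho(c^-1) = [[3, -1], [-2, 1]]  ->  [[36443, -25756], [-14346, 10139]]
... * rho(b^-1) = [[-41, 16], [-18, 7]]  ->  [[-1030555, 402796], [405684, -158563]]
... * rho(c^-1) = [[3, -1], [-2, 1]]  ->  [[-3897257, 1433351], [1534178, -564247]]
... * rho(c^-1) = [[3, -1], [-2, 1]]  ->  [[-14558473, 5330608], [5731028, -2098425]]
... * rho(a^-1) = [[-8, -3], [3, 1]]  ->  [[132459608, 49006027], [-52143499, -19291509]]
... * rho(c^-1) = [[3, -1], [-2, 1]]  ->  [[299366770, -83453581], [-117847479, 32851990]]
tr = 299366770 + 32851990 = 332218760

332218760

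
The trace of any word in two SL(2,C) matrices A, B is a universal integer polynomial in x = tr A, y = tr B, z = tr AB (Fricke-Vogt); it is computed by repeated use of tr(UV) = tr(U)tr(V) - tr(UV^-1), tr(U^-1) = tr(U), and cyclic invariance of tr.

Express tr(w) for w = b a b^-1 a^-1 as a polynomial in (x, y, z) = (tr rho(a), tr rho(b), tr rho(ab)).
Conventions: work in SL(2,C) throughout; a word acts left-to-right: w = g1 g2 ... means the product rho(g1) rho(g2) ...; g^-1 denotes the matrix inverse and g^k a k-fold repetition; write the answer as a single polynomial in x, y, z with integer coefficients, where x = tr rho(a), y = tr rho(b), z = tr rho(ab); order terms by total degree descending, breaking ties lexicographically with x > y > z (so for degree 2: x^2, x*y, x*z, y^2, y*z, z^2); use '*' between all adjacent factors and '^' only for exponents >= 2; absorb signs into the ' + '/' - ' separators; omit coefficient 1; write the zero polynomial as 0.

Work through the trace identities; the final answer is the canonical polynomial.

trace(b a b) = trace(b) * trace(a b) - trace(a)  (reduce the b square) = y*z - x
trace(b a b a) = trace(a b) * trace(a b) - trace(1)  (split on a) = z^2 - 2
apply: trace(a^-1 b a b) = trace(b a b) * trace(a) - trace(b a b a)  (eliminate a^-1) = x*y*z - x^2 - z^2 + 2
trace(b a b^-1 a^-1) = trace(a^-1 b a) * trace(b) - trace(a^-1 b a b)  (eliminate b^-1) = -x*y*z + x^2 + y^2 + z^2 - 2

-x*y*z + x^2 + y^2 + z^2 - 2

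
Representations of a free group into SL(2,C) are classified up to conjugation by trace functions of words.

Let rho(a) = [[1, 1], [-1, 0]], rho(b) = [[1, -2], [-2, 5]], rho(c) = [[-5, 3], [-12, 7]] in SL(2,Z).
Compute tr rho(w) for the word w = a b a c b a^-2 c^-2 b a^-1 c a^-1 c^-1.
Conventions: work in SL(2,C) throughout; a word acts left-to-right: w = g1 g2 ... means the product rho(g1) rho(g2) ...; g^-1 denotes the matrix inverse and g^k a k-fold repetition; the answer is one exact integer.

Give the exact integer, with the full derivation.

6710612

rho(a) = [[1, 1], [-1, 0]]
... * rho(b) = [[1, -2], [-2, 5]]  ->  [[-1, 3], [-1, 2]]
... * rho(a) = [[1, 1], [-1, 0]]  ->  [[-4, -1], [-3, -1]]
... * rho(c) = [[-5, 3], [-12, 7]]  ->  [[32, -19], [27, -16]]
... * rho(b) = [[1, -2], [-2, 5]]  ->  [[70, -159], [59, -134]]
... * rho(a^-1) = [[0, -1], [1, 1]]  ->  [[-159, -229], [-134, -193]]
... * rho(a^-1) = [[0, -1], [1, 1]]  ->  [[-229, -70], [-193, -59]]
... * rho(c^-1) = [[7, -3], [12, -5]]  ->  [[-2443, 1037], [-2059, 874]]
... * rho(c^-1) = [[7, -3], [12, -5]]  ->  [[-4657, 2144], [-3925, 1807]]
... * rho(b) = [[1, -2], [-2, 5]]  ->  [[-8945, 20034], [-7539, 16885]]
... * rho(a^-1) = [[0, -1], [1, 1]]  ->  [[20034, 28979], [16885, 24424]]
... * rho(c) = [[-5, 3], [-12, 7]]  ->  [[-447918, 262955], [-377513, 221623]]
... * rho(a^-1) = [[0, -1], [1, 1]]  ->  [[262955, 710873], [221623, 599136]]
... * rho(c^-1) = [[7, -3], [12, -5]]  ->  [[10371161, -4343230], [8740993, -3660549]]
tr = 10371161 + -3660549 = 6710612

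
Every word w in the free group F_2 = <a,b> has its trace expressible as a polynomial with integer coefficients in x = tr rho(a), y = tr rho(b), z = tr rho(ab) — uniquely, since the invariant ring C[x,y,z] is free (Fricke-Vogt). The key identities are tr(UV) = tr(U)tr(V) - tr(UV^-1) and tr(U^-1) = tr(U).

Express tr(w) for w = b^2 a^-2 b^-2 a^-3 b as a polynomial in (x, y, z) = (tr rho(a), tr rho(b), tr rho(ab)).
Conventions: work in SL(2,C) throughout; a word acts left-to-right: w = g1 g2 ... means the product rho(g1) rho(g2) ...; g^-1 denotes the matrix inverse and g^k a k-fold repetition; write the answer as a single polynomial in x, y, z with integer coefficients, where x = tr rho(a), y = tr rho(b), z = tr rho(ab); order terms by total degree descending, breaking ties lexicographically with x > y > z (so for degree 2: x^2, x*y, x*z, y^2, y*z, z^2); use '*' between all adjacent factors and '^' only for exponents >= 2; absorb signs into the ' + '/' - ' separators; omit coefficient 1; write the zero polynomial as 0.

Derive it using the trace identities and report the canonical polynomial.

trace(b^2) = trace(b) * trace(b) - trace(1)   [square of b] = y^2 - 2
apply: trace(b^2 a) = trace(b) * trace(a b) - trace(a)   [square of b] = y*z - x
use: trace(a^-1 b^2) = trace(b^2) * trace(a) - trace(b^2 a)   [inverse elimination on a] = x*y^2 - y*z - x
apply: trace(b^3) = trace(b) * trace(b^2) - trace(b)   [square of b] = y^3 - 3*y
use: trace(b^2 a b) = trace(b) * trace(b a b) - trace(b a)   [square of b] = y^2*z - x*y - z
trace(b^3 a b) = trace(b) * trace(b^2 a b) - trace(b^2 a)   [square of b] = y^3*z - x*y^2 - 2*y*z + x
trace(a b a b) = trace(a b) * trace(a b) - trace(1)   [split at a repeated a] = z^2 - 2
apply: trace(a b a) = trace(a) * trace(b a) - trace(b)   [square of a] = x*z - y
apply: trace(a b a b^2) = trace(b) * trace(a b a b) - trace(a b a)   [square of b] = y*z^2 - x*z - y
trace(b^3 a b a) = trace(b) * trace(a b a b^2) - trace(a b a b)   [square of b] = y^2*z^2 - x*y*z - y^2 - z^2 + 2
trace(a^-1 b^3 a b) = trace(b^3 a b) * trace(a) - trace(b^3 a b a)   [inverse elimination on a] = x*y^3*z - x^2*y^2 - y^2*z^2 - x*y*z + x^2 + y^2 + z^2 - 2
trace(b^-1 a^-1 b^3 a) = trace(a^-1 b^3 a) * trace(b) - trace(a^-1 b^3 a b)   [inverse elimination on b] = -x*y^3*z + x^2*y^2 + y^4 + y^2*z^2 + x*y*z - x^2 - 4*y^2 - z^2 + 2
trace(a^-1 b^3 a^-1 b^-1) = trace(b^-1 a^-1 b^3) * trace(a) - trace(b^-1 a^-1 b^3 a)   [inverse elimination on a] = x*y^3*z - y^4 - y^2*z^2 - 2*x*y*z + 4*y^2 + z^2 - 2
use: trace(a^-1 b^3) = trace(b^3) * trace(a) - trace(b^3 a)   [inverse elimination on a] = x*y^3 - y^2*z - 2*x*y + z
trace(a^-1 b^3 a^-1) = trace(a^-1 b^3) * trace(a) - trace(a^-1 b^3 a)   [inverse elimination on a] = x^2*y^3 - x*y^2*z - 2*x^2*y - y^3 + x*z + 3*y
apply: trace(a^-1 b^-2 a^-1 b^3) = trace(a^-1 b^3 a^-1 b^-1) * trace(b) - trace(a^-1 b^3 a^-1)   [inverse elimination on b] = x*y^4*z - x^2*y^3 - y^5 - y^3*z^2 - x*y^2*z + 2*x^2*y + 5*y^3 + y*z^2 - x*z - 5*y
trace(a^-1 b) = trace(b) * trace(a) - trace(b a)   [inverse elimination on a] = x*y - z
use: trace(b^3 a^-2 b^-2 a^-1) = trace(a^-1 b^-2 a^-1 b^3) * trace(a) - trace(a^-1 b^-2 a^-1 b^3 a)   [inverse elimination on a] = x^2*y^4*z - x^3*y^3 - x*y^5 - x*y^3*z^2 - x^2*y^2*z + 2*x^3*y + 5*x*y^3 + x*y*z^2 - x^2*z - 6*x*y + z
apply: trace(b a^-2) = trace(b a^-1) * trace(a) - trace(b)   [inverse elimination on a] = x^2*y - x*z - y
trace(a^-2 b^3 a^-2 b^-2) = trace(b^3 a^-2 b^-2 a^-1) * trace(a) - trace(b^3 a^-2 b^-2)   [inverse elimination on a] = x^3*y^4*z - x^4*y^3 - x^2*y^5 - x^2*y^3*z^2 - x^3*y^2*z + 2*x^4*y + 5*x^2*y^3 + x^2*y*z^2 - x^3*z - 7*x^2*y + 2*x*z + y
use: trace(b^2 a^-2 b^-2 a^-3 b) = trace(a^-2 b^3 a^-2 b^-2) * trace(a) - trace(a^-2 b^3 a^-2 b^-2 a)   [inverse elimination on a] = x^4*y^4*z - x^5*y^3 - x^3*y^5 - x^3*y^3*z^2 - x^4*y^2*z - x^2*y^4*z + 2*x^5*y + 6*x^3*y^3 + x^3*y*z^2 + x*y^5 + x*y^3*z^2 - x^4*z + x^2*y^2*z - 9*x^3*y - 5*x*y^3 - x*y*z^2 + 3*x^2*z + 7*x*y - z

x^4*y^4*z - x^5*y^3 - x^3*y^5 - x^3*y^3*z^2 - x^4*y^2*z - x^2*y^4*z + 2*x^5*y + 6*x^3*y^3 + x^3*y*z^2 + x*y^5 + x*y^3*z^2 - x^4*z + x^2*y^2*z - 9*x^3*y - 5*x*y^3 - x*y*z^2 + 3*x^2*z + 7*x*y - z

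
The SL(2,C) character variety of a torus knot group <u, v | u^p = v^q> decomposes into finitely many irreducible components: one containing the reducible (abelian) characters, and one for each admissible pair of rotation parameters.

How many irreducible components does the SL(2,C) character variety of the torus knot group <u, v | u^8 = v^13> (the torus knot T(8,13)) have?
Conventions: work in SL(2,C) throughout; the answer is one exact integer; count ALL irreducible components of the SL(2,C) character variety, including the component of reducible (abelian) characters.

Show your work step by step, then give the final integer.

43

In the torus knot group T(8,13), u^8 = v^13 is central, so an irreducible representation sends it to +I or -I (Schur).
This locks tr(u) to 2*cos(pi*alpha/8), alpha in 1..7, and tr(v) to 2*cos(pi*beta/13), beta in 1..12, on each component of irreducible characters.
u^8 = (-1)^alpha I and v^13 = (-1)^beta I must agree, so alpha and beta have equal parity.
Counting: 4 odd alphas x 6 odd betas + 3 even alphas x 6 even betas = 24 + 18 = 42.
Total: 42 irreducible-character components + 1 reducible (abelian) component = 43.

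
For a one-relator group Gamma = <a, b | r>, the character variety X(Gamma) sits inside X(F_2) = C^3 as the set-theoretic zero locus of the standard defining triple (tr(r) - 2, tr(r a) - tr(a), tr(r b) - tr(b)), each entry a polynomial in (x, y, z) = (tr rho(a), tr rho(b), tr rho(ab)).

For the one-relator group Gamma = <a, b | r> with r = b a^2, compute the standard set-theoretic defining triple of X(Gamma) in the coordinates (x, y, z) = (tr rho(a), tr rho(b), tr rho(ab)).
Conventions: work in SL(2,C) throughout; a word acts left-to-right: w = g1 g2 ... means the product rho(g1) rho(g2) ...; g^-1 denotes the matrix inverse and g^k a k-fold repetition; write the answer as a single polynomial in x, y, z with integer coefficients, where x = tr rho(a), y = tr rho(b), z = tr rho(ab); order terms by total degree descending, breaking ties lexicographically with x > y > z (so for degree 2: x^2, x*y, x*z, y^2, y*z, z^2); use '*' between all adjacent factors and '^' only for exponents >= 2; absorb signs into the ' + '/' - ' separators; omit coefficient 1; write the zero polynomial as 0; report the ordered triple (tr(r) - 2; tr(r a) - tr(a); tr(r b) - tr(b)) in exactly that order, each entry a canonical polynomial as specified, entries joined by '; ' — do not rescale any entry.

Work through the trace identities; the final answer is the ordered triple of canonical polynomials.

trace(b a^2) = trace(a) * trace(b a) - trace(b) = x*z - y
trace(b a^3) = trace(a) * trace(a b a) - trace(a b) = x^2*z - x*y - z
trace(b^2 a) = trace(b) * trace(a b) - trace(a) = y*z - x
reduce: trace(b^2) = trace(b) * trace(b) - trace(1) = y^2 - 2
trace(b a^2 b) = trace(a) * trace(b^2 a) - trace(b^2) = x*y*z - x^2 - y^2 + 2
assemble the triple (trace(r) - 2; trace(r a) - x; trace(r b) - y)

x*z - y - 2; x^2*z - x*y - x - z; x*y*z - x^2 - y^2 - y + 2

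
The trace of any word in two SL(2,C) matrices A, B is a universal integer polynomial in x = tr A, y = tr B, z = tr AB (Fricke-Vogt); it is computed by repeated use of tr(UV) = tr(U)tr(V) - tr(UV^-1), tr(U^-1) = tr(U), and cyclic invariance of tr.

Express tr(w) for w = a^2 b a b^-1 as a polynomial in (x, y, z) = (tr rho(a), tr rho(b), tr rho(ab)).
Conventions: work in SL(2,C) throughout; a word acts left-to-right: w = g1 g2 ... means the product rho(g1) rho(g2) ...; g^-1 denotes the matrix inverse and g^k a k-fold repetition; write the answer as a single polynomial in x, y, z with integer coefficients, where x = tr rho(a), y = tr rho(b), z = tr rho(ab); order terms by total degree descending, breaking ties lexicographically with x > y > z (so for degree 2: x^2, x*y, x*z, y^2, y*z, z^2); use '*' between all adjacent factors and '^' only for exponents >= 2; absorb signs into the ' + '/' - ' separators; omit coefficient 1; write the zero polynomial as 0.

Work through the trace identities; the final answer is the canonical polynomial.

x^2*y*z - x*y^2 - x*z^2 + x

trace(b a^2) = trace(a) trace(b a) - trace(b) = x*z - y
trace(a^2 b a) = trace(a) trace(b a^2) - trace(b a) = x^2*z - x*y - z
trace(b a b a) = trace(a b) trace(a b) - trace(1)   [split at repeated a] = z^2 - 2
use: trace(b a b) = trace(b) trace(a b) - trace(a) = y*z - x
use: trace(a^2 b a b) = trace(a) trace(b a b a) - trace(b a b) = x*z^2 - y*z - x
trace(a^2 b a b^-1) = trace(a^2 b a) trace(b) - trace(a^2 b a b) = x^2*y*z - x*y^2 - x*z^2 + x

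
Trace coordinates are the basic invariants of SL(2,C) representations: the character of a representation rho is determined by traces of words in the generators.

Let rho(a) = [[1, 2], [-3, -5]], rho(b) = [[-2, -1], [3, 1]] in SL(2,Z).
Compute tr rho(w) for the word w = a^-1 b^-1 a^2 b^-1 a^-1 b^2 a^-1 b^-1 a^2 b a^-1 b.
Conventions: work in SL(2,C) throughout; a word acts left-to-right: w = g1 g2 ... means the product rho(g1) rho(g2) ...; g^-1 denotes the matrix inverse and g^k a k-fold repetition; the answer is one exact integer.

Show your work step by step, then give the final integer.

-6049

rho(a^-1) = [[-5, -2], [3, 1]]
... * rho(b^-1) = [[1, 1], [-3, -2]]  ->  [[1, -1], [0, 1]]
... * rho(a) = [[1, 2], [-3, -5]]  ->  [[4, 7], [-3, -5]]
... * rho(a) = [[1, 2], [-3, -5]]  ->  [[-17, -27], [12, 19]]
... * rho(b^-1) = [[1, 1], [-3, -2]]  ->  [[64, 37], [-45, -26]]
... * rho(a^-1) = [[-5, -2], [3, 1]]  ->  [[-209, -91], [147, 64]]
... * rho(b) = [[-2, -1], [3, 1]]  ->  [[145, 118], [-102, -83]]
... * rho(b) = [[-2, -1], [3, 1]]  ->  [[64, -27], [-45, 19]]
... * rho(a^-1) = [[-5, -2], [3, 1]]  ->  [[-401, -155], [282, 109]]
... * rho(b^-1) = [[1, 1], [-3, -2]]  ->  [[64, -91], [-45, 64]]
... * rho(a) = [[1, 2], [-3, -5]]  ->  [[337, 583], [-237, -410]]
... * rho(a) = [[1, 2], [-3, -5]]  ->  [[-1412, -2241], [993, 1576]]
... * rho(b) = [[-2, -1], [3, 1]]  ->  [[-3899, -829], [2742, 583]]
... * rho(a^-1) = [[-5, -2], [3, 1]]  ->  [[17008, 6969], [-11961, -4901]]
... * rho(b) = [[-2, -1], [3, 1]]  ->  [[-13109, -10039], [9219, 7060]]
tr = -13109 + 7060 = -6049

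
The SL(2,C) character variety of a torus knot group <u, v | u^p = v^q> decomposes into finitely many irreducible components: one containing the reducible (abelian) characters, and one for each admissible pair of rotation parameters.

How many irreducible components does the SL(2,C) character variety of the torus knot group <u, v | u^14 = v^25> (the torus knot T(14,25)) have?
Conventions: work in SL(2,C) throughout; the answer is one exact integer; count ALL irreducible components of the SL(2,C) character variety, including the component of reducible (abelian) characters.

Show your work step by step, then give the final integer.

In the torus knot group T(14,25), u^14 = v^25 is central, so an irreducible representation sends it to +I or -I (Schur).
On an irreducible component, tr(u) is locked at 2*cos(pi*alpha/14) for some alpha in 1..13, and tr(v) at 2*cos(pi*beta/25) for some beta in 1..24.
u^14 = (-1)^alpha I and v^25 = (-1)^beta I must agree, so alpha and beta have equal parity.
Enumerate parity-matched pairs: 7*12 odd-odd plus 6*12 even-even gives 156.
components with irreducible characters: 156; plus the single component of reducible (abelian) characters: total 157.

157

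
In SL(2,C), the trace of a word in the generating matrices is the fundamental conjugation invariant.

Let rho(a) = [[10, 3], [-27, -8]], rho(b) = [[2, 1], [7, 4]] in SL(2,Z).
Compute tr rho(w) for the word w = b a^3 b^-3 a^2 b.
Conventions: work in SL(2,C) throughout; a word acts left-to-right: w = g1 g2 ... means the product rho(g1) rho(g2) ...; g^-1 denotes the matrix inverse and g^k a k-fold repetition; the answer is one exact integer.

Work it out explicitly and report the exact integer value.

rho(b) = [[2, 1], [7, 4]]
... * rho(a) = [[10, 3], [-27, -8]]  ->  [[-7, -2], [-38, -11]]
... * rho(a) = [[10, 3], [-27, -8]]  ->  [[-16, -5], [-83, -26]]
... * rho(a) = [[10, 3], [-27, -8]]  ->  [[-25, -8], [-128, -41]]
... * rho(b^-1) = [[4, -1], [-7, 2]]  ->  [[-44, 9], [-225, 46]]
... * rho(b^-1) = [[4, -1], [-7, 2]]  ->  [[-239, 62], [-1222, 317]]
... * rho(b^-1) = [[4, -1], [-7, 2]]  ->  [[-1390, 363], [-7107, 1856]]
... * rho(a) = [[10, 3], [-27, -8]]  ->  [[-23701, -7074], [-121182, -36169]]
... * rho(a) = [[10, 3], [-27, -8]]  ->  [[-46012, -14511], [-235257, -74194]]
... * rho(b) = [[2, 1], [7, 4]]  ->  [[-193601, -104056], [-989872, -532033]]
tr = -193601 + -532033 = -725634

-725634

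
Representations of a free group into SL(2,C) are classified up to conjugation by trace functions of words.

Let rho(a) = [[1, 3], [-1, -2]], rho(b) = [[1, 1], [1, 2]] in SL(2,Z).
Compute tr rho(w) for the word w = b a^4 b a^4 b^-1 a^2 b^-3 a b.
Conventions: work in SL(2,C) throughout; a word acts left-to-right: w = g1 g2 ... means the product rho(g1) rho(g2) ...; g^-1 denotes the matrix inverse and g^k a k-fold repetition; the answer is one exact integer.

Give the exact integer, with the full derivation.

rho(b) = [[1, 1], [1, 2]]
... * rho(a) = [[1, 3], [-1, -2]]  ->  [[0, 1], [-1, -1]]
... * rho(a) = [[1, 3], [-1, -2]]  ->  [[-1, -2], [0, -1]]
... * rho(a) = [[1, 3], [-1, -2]]  ->  [[1, 1], [1, 2]]
... * rho(a) = [[1, 3], [-1, -2]]  ->  [[0, 1], [-1, -1]]
... * rho(b) = [[1, 1], [1, 2]]  ->  [[1, 2], [-2, -3]]
... * rho(a) = [[1, 3], [-1, -2]]  ->  [[-1, -1], [1, 0]]
... * rho(a) = [[1, 3], [-1, -2]]  ->  [[0, -1], [1, 3]]
... * rho(a) = [[1, 3], [-1, -2]]  ->  [[1, 2], [-2, -3]]
... * rho(a) = [[1, 3], [-1, -2]]  ->  [[-1, -1], [1, 0]]
... * rho(b^-1) = [[2, -1], [-1, 1]]  ->  [[-1, 0], [2, -1]]
... * rho(a) = [[1, 3], [-1, -2]]  ->  [[-1, -3], [3, 8]]
... * rho(a) = [[1, 3], [-1, -2]]  ->  [[2, 3], [-5, -7]]
... * rho(b^-1) = [[2, -1], [-1, 1]]  ->  [[1, 1], [-3, -2]]
... * rho(b^-1) = [[2, -1], [-1, 1]]  ->  [[1, 0], [-4, 1]]
... * rho(b^-1) = [[2, -1], [-1, 1]]  ->  [[2, -1], [-9, 5]]
... * rho(a) = [[1, 3], [-1, -2]]  ->  [[3, 8], [-14, -37]]
... * rho(b) = [[1, 1], [1, 2]]  ->  [[11, 19], [-51, -88]]
tr = 11 + -88 = -77

-77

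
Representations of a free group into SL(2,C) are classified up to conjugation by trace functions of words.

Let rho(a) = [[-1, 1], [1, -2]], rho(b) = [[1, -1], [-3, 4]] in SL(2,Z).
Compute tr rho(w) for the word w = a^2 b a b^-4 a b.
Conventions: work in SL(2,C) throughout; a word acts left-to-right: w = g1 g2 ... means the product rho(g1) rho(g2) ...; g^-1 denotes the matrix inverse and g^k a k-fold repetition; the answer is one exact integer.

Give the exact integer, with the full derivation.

rho(a) = [[-1, 1], [1, -2]]
... * rho(a) = [[-1, 1], [1, -2]]  ->  [[2, -3], [-3, 5]]
... * rho(b) = [[1, -1], [-3, 4]]  ->  [[11, -14], [-18, 23]]
... * rho(a) = [[-1, 1], [1, -2]]  ->  [[-25, 39], [41, -64]]
... * rho(b^-1) = [[4, 1], [3, 1]]  ->  [[17, 14], [-28, -23]]
... * rho(b^-1) = [[4, 1], [3, 1]]  ->  [[110, 31], [-181, -51]]
... * rho(b^-1) = [[4, 1], [3, 1]]  ->  [[533, 141], [-877, -232]]
... * rho(b^-1) = [[4, 1], [3, 1]]  ->  [[2555, 674], [-4204, -1109]]
... * rho(a) = [[-1, 1], [1, -2]]  ->  [[-1881, 1207], [3095, -1986]]
... * rho(b) = [[1, -1], [-3, 4]]  ->  [[-5502, 6709], [9053, -11039]]
tr = -5502 + -11039 = -16541

-16541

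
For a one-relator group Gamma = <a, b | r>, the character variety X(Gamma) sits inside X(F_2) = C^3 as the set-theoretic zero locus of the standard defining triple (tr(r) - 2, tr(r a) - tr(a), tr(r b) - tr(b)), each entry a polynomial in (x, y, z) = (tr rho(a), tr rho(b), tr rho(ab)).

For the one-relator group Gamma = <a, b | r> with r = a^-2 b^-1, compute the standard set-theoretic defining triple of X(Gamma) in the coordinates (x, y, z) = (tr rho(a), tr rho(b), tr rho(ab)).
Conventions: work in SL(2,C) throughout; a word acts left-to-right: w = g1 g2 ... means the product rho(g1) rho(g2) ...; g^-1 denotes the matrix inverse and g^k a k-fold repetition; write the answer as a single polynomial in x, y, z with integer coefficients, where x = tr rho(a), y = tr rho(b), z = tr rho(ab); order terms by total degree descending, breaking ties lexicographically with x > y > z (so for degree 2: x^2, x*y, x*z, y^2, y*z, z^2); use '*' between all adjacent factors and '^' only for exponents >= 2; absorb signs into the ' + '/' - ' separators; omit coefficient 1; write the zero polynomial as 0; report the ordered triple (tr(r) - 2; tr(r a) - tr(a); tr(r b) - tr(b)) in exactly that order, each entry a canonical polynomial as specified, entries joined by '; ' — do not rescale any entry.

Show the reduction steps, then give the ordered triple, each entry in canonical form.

x*z - y - 2; -x + z; x^2 - y - 2

reduce: trace(a^-1) = trace(a) = x
trace(a^-1 b) = trace(b) * trace(a) - trace(b a) = x*y - z
trace(b^-1 a^-1) = trace(a^-1) * trace(b) - trace(a^-1 b) = z
reduce: trace(a^-2 b^-1) = trace(b^-1 a^-1) * trace(a) - trace(b^-1) = x*z - y
reduce: trace(a^-2) = trace(a^-1) * trace(a) - trace(1)  (eliminate a^-1) = x^2 - 2
assemble the triple (trace(r) - 2; trace(r a) - x; trace(r b) - y)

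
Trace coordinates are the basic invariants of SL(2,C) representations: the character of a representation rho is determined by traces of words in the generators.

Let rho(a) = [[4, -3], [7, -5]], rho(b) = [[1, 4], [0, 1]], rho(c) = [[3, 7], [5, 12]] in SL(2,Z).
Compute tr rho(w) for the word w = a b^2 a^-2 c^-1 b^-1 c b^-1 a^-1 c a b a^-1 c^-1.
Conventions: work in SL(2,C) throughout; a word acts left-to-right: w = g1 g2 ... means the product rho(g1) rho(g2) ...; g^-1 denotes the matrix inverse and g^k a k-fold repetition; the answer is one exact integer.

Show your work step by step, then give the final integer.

rho(a) = [[4, -3], [7, -5]]
... * rho(b) = [[1, 4], [0, 1]]  ->  [[4, 13], [7, 23]]
... * rho(b) = [[1, 4], [0, 1]]  ->  [[4, 29], [7, 51]]
... * rho(a^-1) = [[-5, 3], [-7, 4]]  ->  [[-223, 128], [-392, 225]]
... * rho(a^-1) = [[-5, 3], [-7, 4]]  ->  [[219, -157], [385, -276]]
... * rho(c^-1) = [[12, -7], [-5, 3]]  ->  [[3413, -2004], [6000, -3523]]
... * rho(b^-1) = [[1, -4], [0, 1]]  ->  [[3413, -15656], [6000, -27523]]
... * rho(c) = [[3, 7], [5, 12]]  ->  [[-68041, -163981], [-119615, -288276]]
... * rho(b^-1) = [[1, -4], [0, 1]]  ->  [[-68041, 108183], [-119615, 190184]]
... * rho(a^-1) = [[-5, 3], [-7, 4]]  ->  [[-417076, 228609], [-733213, 401891]]
... * rho(c) = [[3, 7], [5, 12]]  ->  [[-108183, -176224], [-190184, -309799]]
... * rho(a) = [[4, -3], [7, -5]]  ->  [[-1666300, 1205669], [-2929329, 2119547]]
... * rho(b) = [[1, 4], [0, 1]]  ->  [[-1666300, -5459531], [-2929329, -9597769]]
... * rho(a^-1) = [[-5, 3], [-7, 4]]  ->  [[46548217, -26837024], [81831028, -47179063]]
... * rho(c^-1) = [[12, -7], [-5, 3]]  ->  [[692763724, -406348591], [1217867651, -714354385]]
tr = 692763724 + -714354385 = -21590661

-21590661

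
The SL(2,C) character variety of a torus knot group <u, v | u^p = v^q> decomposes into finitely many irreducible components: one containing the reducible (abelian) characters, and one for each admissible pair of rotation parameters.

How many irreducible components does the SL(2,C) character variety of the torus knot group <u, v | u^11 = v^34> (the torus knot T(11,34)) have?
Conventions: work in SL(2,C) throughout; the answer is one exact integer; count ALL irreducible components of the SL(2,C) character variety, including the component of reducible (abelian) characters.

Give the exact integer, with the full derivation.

For T(11,34): irreducibility forces the central element u^11 = v^34 to one of +I, -I.
This locks tr(u) to 2*cos(pi*alpha/11), alpha in 1..10, and tr(v) to 2*cos(pi*beta/34), beta in 1..33, on each component of irreducible characters.
Consistency of u^11 = (-1)^alpha I with v^34 = (-1)^beta I forces alpha = beta (mod 2).
count pairs: odd alpha (5 choices) x odd beta (17), plus even alpha (5) x even beta (16): 5*17 + 5*16 = 165.
Total: 165 irreducible-character components + 1 reducible (abelian) component = 166.

166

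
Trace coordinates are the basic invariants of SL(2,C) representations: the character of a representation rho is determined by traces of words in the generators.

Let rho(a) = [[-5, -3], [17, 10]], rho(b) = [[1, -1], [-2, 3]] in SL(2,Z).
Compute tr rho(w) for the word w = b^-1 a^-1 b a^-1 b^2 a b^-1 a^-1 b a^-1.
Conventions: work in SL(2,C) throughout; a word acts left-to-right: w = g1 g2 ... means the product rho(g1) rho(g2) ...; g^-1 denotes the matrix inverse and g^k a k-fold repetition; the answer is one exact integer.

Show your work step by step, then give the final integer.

-77681

rho(b^-1) = [[3, 1], [2, 1]]
... * rho(a^-1) = [[10, 3], [-17, -5]]  ->  [[13, 4], [3, 1]]
... * rho(b) = [[1, -1], [-2, 3]]  ->  [[5, -1], [1, 0]]
... * rho(a^-1) = [[10, 3], [-17, -5]]  ->  [[67, 20], [10, 3]]
... * rho(b) = [[1, -1], [-2, 3]]  ->  [[27, -7], [4, -1]]
... * rho(b) = [[1, -1], [-2, 3]]  ->  [[41, -48], [6, -7]]
... * rho(a) = [[-5, -3], [17, 10]]  ->  [[-1021, -603], [-149, -88]]
... * rho(b^-1) = [[3, 1], [2, 1]]  ->  [[-4269, -1624], [-623, -237]]
... * rho(a^-1) = [[10, 3], [-17, -5]]  ->  [[-15082, -4687], [-2201, -684]]
... * rho(b) = [[1, -1], [-2, 3]]  ->  [[-5708, 1021], [-833, 149]]
... * rho(a^-1) = [[10, 3], [-17, -5]]  ->  [[-74437, -22229], [-10863, -3244]]
tr = -74437 + -3244 = -77681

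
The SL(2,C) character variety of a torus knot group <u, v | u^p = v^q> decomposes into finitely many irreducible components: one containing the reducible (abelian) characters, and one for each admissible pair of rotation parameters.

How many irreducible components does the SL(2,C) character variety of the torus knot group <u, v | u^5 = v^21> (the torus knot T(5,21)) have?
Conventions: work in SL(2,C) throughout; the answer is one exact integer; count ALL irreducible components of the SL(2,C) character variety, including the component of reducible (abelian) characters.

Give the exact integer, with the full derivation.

41

Gamma = < u, v | u^5 = v^21 > (torus knot T(5,21)); the central element u^5 = v^21 acts as +I or -I in any irreducible SL(2,C) representation.
On an irreducible component, tr(u) is locked at 2*cos(pi*alpha/5) for some alpha in 1..4, and tr(v) at 2*cos(pi*beta/21) for some beta in 1..20.
u^5 = (-1)^alpha I and v^21 = (-1)^beta I must agree, so alpha and beta have equal parity.
count pairs: odd alpha (2 choices) x odd beta (10), plus even alpha (2) x even beta (10): 2*10 + 2*10 = 40.
That is 40 components of irreducible characters, and with the reducible (abelian) component the total is 41.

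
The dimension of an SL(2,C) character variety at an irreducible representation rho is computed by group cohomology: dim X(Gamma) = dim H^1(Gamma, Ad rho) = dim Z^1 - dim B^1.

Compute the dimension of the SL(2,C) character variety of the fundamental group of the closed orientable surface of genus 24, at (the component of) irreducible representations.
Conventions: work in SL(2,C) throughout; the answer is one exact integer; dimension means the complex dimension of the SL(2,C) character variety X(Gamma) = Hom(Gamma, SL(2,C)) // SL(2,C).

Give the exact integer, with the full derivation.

Gamma = pi_1(Sigma_24) = < a_1, b_1, ..., a_24, b_24 | prod [a_i, b_i] > has 2g = 48 generators and 1 relator.
Before the relator condition, cocycle space has dim 3*48 = 144.
At an irreducible rho, H^2 = coker(d_2) vanishes (Poincare duality: H^2 is dual to H^0 = invariants = 0), so d_2 is surjective onto sl_2 and dim Z^1 = 144 - 3 = 141.
dim B^1 = 3 (coboundaries, injective at irreducible rho).
dim X = dim H^1 = 141 - 3 = 138.

138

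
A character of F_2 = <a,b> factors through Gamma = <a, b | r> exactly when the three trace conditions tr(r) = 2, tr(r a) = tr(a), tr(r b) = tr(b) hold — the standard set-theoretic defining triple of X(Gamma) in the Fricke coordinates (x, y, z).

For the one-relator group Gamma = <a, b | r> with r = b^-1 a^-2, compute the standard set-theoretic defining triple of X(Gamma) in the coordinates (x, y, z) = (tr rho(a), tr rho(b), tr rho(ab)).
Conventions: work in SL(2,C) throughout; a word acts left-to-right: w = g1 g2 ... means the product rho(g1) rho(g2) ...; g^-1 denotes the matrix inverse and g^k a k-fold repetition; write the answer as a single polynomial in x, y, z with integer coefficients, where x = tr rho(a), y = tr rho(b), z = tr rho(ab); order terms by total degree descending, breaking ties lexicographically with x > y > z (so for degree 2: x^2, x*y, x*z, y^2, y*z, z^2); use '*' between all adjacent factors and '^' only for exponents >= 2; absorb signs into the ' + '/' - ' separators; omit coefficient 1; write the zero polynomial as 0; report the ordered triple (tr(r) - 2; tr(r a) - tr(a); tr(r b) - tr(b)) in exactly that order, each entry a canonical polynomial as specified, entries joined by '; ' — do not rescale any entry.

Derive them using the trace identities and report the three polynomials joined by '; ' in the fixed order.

tr(b^-1) = tr(b) = y
tr(b^-1 a) = tr(a) tr(b) - tr(a b)   [inverse elimination on b] = x*y - z
tr(a^-1 b^-1) = tr(b^-1) tr(a) - tr(b^-1 a)   [inverse elimination on a] = z
tr(b^-1 a^-2) = tr(a^-1 b^-1) tr(a) - tr(a^-1 b^-1 a)   [inverse elimination on a] = x*z - y
tr(a^-2) = tr(a^-1) tr(a) - tr(1)  (eliminate a^-1) = x^2 - 2
assemble the triple (tr(r) - 2; tr(r a) - x; tr(r b) - y)

x*z - y - 2; -x + z; x^2 - y - 2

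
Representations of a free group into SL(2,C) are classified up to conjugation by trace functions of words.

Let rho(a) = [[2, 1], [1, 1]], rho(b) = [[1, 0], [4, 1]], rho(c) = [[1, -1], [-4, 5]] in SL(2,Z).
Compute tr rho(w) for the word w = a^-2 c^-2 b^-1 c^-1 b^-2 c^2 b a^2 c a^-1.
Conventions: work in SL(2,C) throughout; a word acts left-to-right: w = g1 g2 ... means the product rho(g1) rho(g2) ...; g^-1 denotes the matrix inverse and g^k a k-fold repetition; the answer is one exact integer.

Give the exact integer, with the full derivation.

rho(a^-1) = [[1, -1], [-1, 2]]
... * rho(a^-1) = [[1, -1], [-1, 2]]  ->  [[2, -3], [-3, 5]]
... * rho(c^-1) = [[5, 1], [4, 1]]  ->  [[-2, -1], [5, 2]]
... * rho(c^-1) = [[5, 1], [4, 1]]  ->  [[-14, -3], [33, 7]]
... * rho(b^-1) = [[1, 0], [-4, 1]]  ->  [[-2, -3], [5, 7]]
... * rho(c^-1) = [[5, 1], [4, 1]]  ->  [[-22, -5], [53, 12]]
... * rho(b^-1) = [[1, 0], [-4, 1]]  ->  [[-2, -5], [5, 12]]
... * rho(b^-1) = [[1, 0], [-4, 1]]  ->  [[18, -5], [-43, 12]]
... * rho(c) = [[1, -1], [-4, 5]]  ->  [[38, -43], [-91, 103]]
... * rho(c) = [[1, -1], [-4, 5]]  ->  [[210, -253], [-503, 606]]
... * rho(b) = [[1, 0], [4, 1]]  ->  [[-802, -253], [1921, 606]]
... * rho(a) = [[2, 1], [1, 1]]  ->  [[-1857, -1055], [4448, 2527]]
... * rho(a) = [[2, 1], [1, 1]]  ->  [[-4769, -2912], [11423, 6975]]
... * rho(c) = [[1, -1], [-4, 5]]  ->  [[6879, -9791], [-16477, 23452]]
... * rho(a^-1) = [[1, -1], [-1, 2]]  ->  [[16670, -26461], [-39929, 63381]]
tr = 16670 + 63381 = 80051

80051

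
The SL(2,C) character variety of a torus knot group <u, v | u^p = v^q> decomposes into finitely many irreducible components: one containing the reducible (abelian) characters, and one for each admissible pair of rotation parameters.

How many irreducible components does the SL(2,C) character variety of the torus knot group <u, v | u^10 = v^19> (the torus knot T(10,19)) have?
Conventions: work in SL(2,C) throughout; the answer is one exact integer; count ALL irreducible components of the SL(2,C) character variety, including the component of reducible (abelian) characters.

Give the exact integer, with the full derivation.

82

In the torus knot group T(10,19), u^10 = v^19 is central, so an irreducible representation sends it to +I or -I (Schur).
On an irreducible component, tr(u) is locked at 2*cos(pi*alpha/10) for some alpha in 1..9, and tr(v) at 2*cos(pi*beta/19) for some beta in 1..18.
u^10 = (-1)^alpha I and v^19 = (-1)^beta I must agree, so alpha and beta have equal parity.
count pairs: odd alpha (5 choices) x odd beta (9), plus even alpha (4) x even beta (9): 5*9 + 4*9 = 81.
That is 81 components of irreducible characters, and with the reducible (abelian) component the total is 82.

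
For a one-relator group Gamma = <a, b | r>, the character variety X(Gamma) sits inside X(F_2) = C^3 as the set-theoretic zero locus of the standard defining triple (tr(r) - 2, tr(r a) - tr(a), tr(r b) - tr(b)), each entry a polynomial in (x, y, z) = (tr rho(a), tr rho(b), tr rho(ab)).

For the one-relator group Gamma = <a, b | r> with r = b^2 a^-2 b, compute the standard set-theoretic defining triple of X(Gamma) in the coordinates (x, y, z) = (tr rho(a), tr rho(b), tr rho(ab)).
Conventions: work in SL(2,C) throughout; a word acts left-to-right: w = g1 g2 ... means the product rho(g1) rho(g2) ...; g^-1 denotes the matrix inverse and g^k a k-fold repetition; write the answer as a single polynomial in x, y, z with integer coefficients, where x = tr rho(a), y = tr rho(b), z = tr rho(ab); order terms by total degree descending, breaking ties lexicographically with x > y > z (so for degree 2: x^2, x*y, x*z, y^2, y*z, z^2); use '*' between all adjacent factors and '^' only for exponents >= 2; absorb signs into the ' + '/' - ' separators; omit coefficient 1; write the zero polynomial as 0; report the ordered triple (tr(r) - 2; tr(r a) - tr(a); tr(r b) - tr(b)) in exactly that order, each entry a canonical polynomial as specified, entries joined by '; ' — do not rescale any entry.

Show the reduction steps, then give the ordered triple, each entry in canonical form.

x^2*y^3 - x*y^2*z - 2*x^2*y - y^3 + x*z + 3*y - 2; x^2*y^2*z - x^3*y - x*y*z^2 - y^2*z + 2*x*y - x + z; x^2*y^4 - x*y^3*z - 3*x^2*y^2 - y^4 + 2*x*y*z + x^2 + 4*y^2 - y - 2

tr(b^2) = tr(b)*tr(b) - tr(1)   [square of b] = y^2 - 2
tr(b^3) = tr(b)*tr(b^2) - tr(b)   [square of b] = y^3 - 3*y
tr(a b^2) = tr(b)*tr(a b) - tr(a)   [square of b] = y*z - x
tr(b^3 a) = tr(b)*tr(a b^2) - tr(a b)   [square of b] = y^2*z - x*y - z
tr(b^3 a^-1) = tr(b^3)*tr(a) - tr(b^3 a)   [inverse elimination on a] = x*y^3 - y^2*z - 2*x*y + z
tr(b^2 a^-2 b) = tr(b^3 a^-1)*tr(a) - tr(b^3)   [inverse elimination on a] = x^2*y^3 - x*y^2*z - 2*x^2*y - y^3 + x*z + 3*y
tr(a b a b) = tr(b a)*tr(b a) - tr(1)  (split on b) = z^2 - 2
tr(a b a) = tr(a)*tr(b a) - tr(b)  (reduce the a square) = x*z - y
tr(b a b^2 a) = tr(b)*tr(a b a b) - tr(a b a)  (reduce the b square) = y*z^2 - x*z - y
tr(a^-1 b a b^2) = tr(b a b^2)*tr(a) - tr(b a b^2 a)  (eliminate a^-1) = x*y^2*z - x^2*y - y*z^2 + y
tr(b^2 a^-2 b a) = tr(a^-1 b a b^2)*tr(a) - tr(a^-1 b a b^2 a)  (eliminate a^-1) = x^2*y^2*z - x^3*y - x*y*z^2 - y^2*z + 2*x*y + z
tr(b^4) = tr(b)*tr(b^3) - tr(b^2)  (reduce the b square) = y^4 - 4*y^2 + 2
tr(b^4 a) = tr(b)*tr(a b^3) - tr(a b^2)  (reduce the b square) = y^3*z - x*y^2 - 2*y*z + x
tr(b^4 a^-1) = tr(b^4)*tr(a) - tr(b^4 a)  (eliminate a^-1) = x*y^4 - y^3*z - 3*x*y^2 + 2*y*z + x
tr(b^2 a^-2 b^2) = tr(b^4 a^-1)*tr(a) - tr(b^4)  (eliminate a^-1) = x^2*y^4 - x*y^3*z - 3*x^2*y^2 - y^4 + 2*x*y*z + x^2 + 4*y^2 - 2
assemble the triple (tr(r) - 2; tr(r a) - x; tr(r b) - y)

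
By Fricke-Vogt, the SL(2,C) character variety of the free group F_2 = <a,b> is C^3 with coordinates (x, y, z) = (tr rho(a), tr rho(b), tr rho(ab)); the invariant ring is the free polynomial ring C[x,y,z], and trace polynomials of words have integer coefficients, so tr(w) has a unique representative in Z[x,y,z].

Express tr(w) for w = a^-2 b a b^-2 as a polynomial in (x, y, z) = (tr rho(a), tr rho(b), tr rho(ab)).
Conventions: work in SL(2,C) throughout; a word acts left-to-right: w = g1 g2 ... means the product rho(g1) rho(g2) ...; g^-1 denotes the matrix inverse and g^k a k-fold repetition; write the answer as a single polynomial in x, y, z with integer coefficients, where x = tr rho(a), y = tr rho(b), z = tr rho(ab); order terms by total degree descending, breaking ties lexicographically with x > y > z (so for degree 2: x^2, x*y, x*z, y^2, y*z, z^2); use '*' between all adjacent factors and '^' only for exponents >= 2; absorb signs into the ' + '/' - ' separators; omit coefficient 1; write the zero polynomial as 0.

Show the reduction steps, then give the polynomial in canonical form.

-x^2*y^2*z + x^3*y + x*y^3 + x*y*z^2 - 4*x*y + z

use: tr(b a b) = tr(b) * tr(a b) - tr(a) = y*z - x
tr(b a b a) = tr(a b) * tr(a b) - tr(1) = z^2 - 2
tr(a^-1 b a b) = tr(b a b) * tr(a) - tr(b a b a) = x*y*z - x^2 - z^2 + 2
use: tr(b a b^-1 a^-1) = tr(a^-1 b a) * tr(b) - tr(a^-1 b a b) = -x*y*z + x^2 + y^2 + z^2 - 2
apply: tr(b^-1 a^-2 b a) = tr(b a b^-1 a^-1) * tr(a) - tr(b a b^-1) = -x^2*y*z + x^3 + x*y^2 + x*z^2 - 3*x
tr(a^-1 b) = tr(b) * tr(a) - tr(b a) = x*y - z
use: tr(a^-2 b a b^-2) = tr(b^-1 a^-2 b a) * tr(b) - tr(b^-1 a^-2 b a b) = -x^2*y^2*z + x^3*y + x*y^3 + x*y*z^2 - 4*x*y + z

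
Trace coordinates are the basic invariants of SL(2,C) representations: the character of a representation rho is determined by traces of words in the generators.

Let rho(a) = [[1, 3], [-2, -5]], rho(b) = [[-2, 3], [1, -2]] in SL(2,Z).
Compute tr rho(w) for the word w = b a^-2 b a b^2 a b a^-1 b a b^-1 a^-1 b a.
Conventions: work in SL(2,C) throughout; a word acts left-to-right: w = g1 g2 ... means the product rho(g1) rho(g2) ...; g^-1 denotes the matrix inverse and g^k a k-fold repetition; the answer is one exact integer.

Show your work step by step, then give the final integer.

-2446495

rho(b) = [[-2, 3], [1, -2]]
... * rho(a^-1) = [[-5, -3], [2, 1]]  ->  [[16, 9], [-9, -5]]
... * rho(a^-1) = [[-5, -3], [2, 1]]  ->  [[-62, -39], [35, 22]]
... * rho(b) = [[-2, 3], [1, -2]]  ->  [[85, -108], [-48, 61]]
... * rho(a) = [[1, 3], [-2, -5]]  ->  [[301, 795], [-170, -449]]
... * rho(b) = [[-2, 3], [1, -2]]  ->  [[193, -687], [-109, 388]]
... * rho(b) = [[-2, 3], [1, -2]]  ->  [[-1073, 1953], [606, -1103]]
... * rho(a) = [[1, 3], [-2, -5]]  ->  [[-4979, -12984], [2812, 7333]]
... * rho(b) = [[-2, 3], [1, -2]]  ->  [[-3026, 11031], [1709, -6230]]
... * rho(a^-1) = [[-5, -3], [2, 1]]  ->  [[37192, 20109], [-21005, -11357]]
... * rho(b) = [[-2, 3], [1, -2]]  ->  [[-54275, 71358], [30653, -40301]]
... * rho(a) = [[1, 3], [-2, -5]]  ->  [[-196991, -519615], [111255, 293464]]
... * rho(b^-1) = [[-2, -3], [-1, -2]]  ->  [[913597, 1630203], [-515974, -920693]]
... * rho(a^-1) = [[-5, -3], [2, 1]]  ->  [[-1307579, -1110588], [738484, 627229]]
... * rho(b) = [[-2, 3], [1, -2]]  ->  [[1504570, -1701561], [-849739, 960994]]
... * rho(a) = [[1, 3], [-2, -5]]  ->  [[4907692, 13021515], [-2771727, -7354187]]
tr = 4907692 + -7354187 = -2446495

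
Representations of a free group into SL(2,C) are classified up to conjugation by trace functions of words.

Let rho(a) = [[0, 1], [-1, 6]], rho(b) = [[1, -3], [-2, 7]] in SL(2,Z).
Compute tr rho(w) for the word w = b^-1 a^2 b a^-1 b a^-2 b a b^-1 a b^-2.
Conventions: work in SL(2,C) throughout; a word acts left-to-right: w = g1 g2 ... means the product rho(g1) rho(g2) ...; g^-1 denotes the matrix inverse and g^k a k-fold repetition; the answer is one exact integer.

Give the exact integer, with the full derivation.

rho(b^-1) = [[7, 3], [2, 1]]
... * rho(a) = [[0, 1], [-1, 6]]  ->  [[-3, 25], [-1, 8]]
... * rho(a) = [[0, 1], [-1, 6]]  ->  [[-25, 147], [-8, 47]]
... * rho(b) = [[1, -3], [-2, 7]]  ->  [[-319, 1104], [-102, 353]]
... * rho(a^-1) = [[6, -1], [1, 0]]  ->  [[-810, 319], [-259, 102]]
... * rho(b) = [[1, -3], [-2, 7]]  ->  [[-1448, 4663], [-463, 1491]]
... * rho(a^-1) = [[6, -1], [1, 0]]  ->  [[-4025, 1448], [-1287, 463]]
... * rho(a^-1) = [[6, -1], [1, 0]]  ->  [[-22702, 4025], [-7259, 1287]]
... * rho(b) = [[1, -3], [-2, 7]]  ->  [[-30752, 96281], [-9833, 30786]]
... * rho(a) = [[0, 1], [-1, 6]]  ->  [[-96281, 546934], [-30786, 174883]]
... * rho(b^-1) = [[7, 3], [2, 1]]  ->  [[419901, 258091], [134264, 82525]]
... * rho(a) = [[0, 1], [-1, 6]]  ->  [[-258091, 1968447], [-82525, 629414]]
... * rho(b^-1) = [[7, 3], [2, 1]]  ->  [[2130257, 1194174], [681153, 381839]]
... * rho(b^-1) = [[7, 3], [2, 1]]  ->  [[17300147, 7584945], [5531749, 2425298]]
tr = 17300147 + 2425298 = 19725445

19725445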